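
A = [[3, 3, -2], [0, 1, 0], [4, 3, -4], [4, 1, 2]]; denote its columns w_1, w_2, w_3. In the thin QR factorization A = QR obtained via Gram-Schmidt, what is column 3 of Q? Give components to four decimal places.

e_1 = w_1/‖w_1‖ = (3, 0, 4, 4)/6.4031 = (0.4685, 0.0000, 0.6247, 0.6247).
r_{12} = e_1·w_2 = 3.9043.
u_2 = w_2 − 3.9043·e_1 = (1.1707, 1.0000, 0.5610, -1.4390).
‖u_2‖ = 2.1808, so e_2 = (0.5368, 0.4585, 0.2572, -0.6598).
r_{13} = e_1·w_3 = -2.1864; r_{23} = e_2·w_3 = -3.4223.
u_3 = w_3 + 2.1864·e_1 + 3.4223·e_2 = (0.8615, 1.5692, -1.7538, 1.1077).
‖u_3‖ = 2.7400, so e_3 = (0.3144, 0.5727, -0.6401, 0.4043).

e_3 = (0.3144, 0.5727, -0.6401, 0.4043)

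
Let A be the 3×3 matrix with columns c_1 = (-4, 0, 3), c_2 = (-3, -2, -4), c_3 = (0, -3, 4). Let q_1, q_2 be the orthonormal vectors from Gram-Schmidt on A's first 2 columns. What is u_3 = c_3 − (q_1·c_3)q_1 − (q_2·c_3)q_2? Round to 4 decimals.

q_1 = c_1/‖c_1‖ = (-4, 0, 3)/5.0000 = (-0.8000, 0.0000, 0.6000).
r_{12} = q_1·c_2 = 0.0000.
u_2 = c_2 − 0.0000·q_1 = (-3.0000, -2.0000, -4.0000).
‖u_2‖ = 5.3852, so q_2 = (-0.5571, -0.3714, -0.7428).
r_{13} = q_1·c_3 = 2.4000; r_{23} = q_2·c_3 = -1.8570.
u_3 = c_3 − 2.4000·q_1 + 1.8570·q_2 = (0.8855, -3.6897, 1.1807).

u_3 = (0.8855, -3.6897, 1.1807)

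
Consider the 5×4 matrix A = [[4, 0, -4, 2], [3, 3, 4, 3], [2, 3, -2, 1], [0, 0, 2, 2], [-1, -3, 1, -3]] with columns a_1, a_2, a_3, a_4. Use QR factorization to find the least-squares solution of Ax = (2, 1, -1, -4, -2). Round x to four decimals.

x = (0.4490, 0.2449, -0.1837, -0.3878)

a_1 = (4, 3, 2, 0, -1); ‖a_1‖ = 5.4772, so e_1 = (0.7303, 0.5477, 0.3651, 0.0000, -0.1826).
e_1·a_2 = 0.7303·0 + 0.5477·3 + 0.3651·3 + 0.0000·0 + (-0.1826)·(-3) = 3.2863.
u_2 = a_2 − 3.2863·e_1 = (-2.4000, 1.2000, 1.8000, 0.0000, -2.4000).
‖u_2‖ = 4.0249, so e_2 = (-0.5963, 0.2981, 0.4472, 0.0000, -0.5963).
e_1·a_3 = 0.7303·(-4) + 0.5477·4 + 0.3651·(-2) + 0.0000·2 + (-0.1826)·1 = -1.6432; e_2·a_3 = (-0.5963)·(-4) + 0.2981·4 + 0.4472·(-2) + 0.0000·2 + (-0.5963)·1 = 2.0870.
u_3 = a_3 + 1.6432·e_1 − 2.0870·e_2 = (-1.5556, 4.2778, -2.3333, 2.0000, 1.9444).
‖u_3‖ = 5.8262, so e_3 = (-0.2670, 0.7342, -0.4005, 0.3433, 0.3337).
e_1·a_4 = 0.7303·2 + 0.5477·3 + 0.3651·1 + 0.0000·2 + (-0.1826)·(-3) = 4.0166; e_2·a_4 = (-0.5963)·2 + 0.2981·3 + 0.4472·1 + 0.0000·2 + (-0.5963)·(-3) = 1.9379; e_3·a_4 = (-0.2670)·2 + 0.7342·3 + (-0.4005)·1 + 0.3433·2 + 0.3337·(-3) = 0.9535.
u_4 = a_4 − 4.0166·e_1 − 1.9379·e_2 − 0.9535·e_3 = (0.4768, -0.4779, -0.9514, 1.6727, -1.4294).
‖u_4‖ = 2.4904, so e_4 = (0.1915, -0.1919, -0.3821, 0.6717, -0.5740).
Qᵀb = (2.0083, -0.1491, -1.4399, -0.9656).
Back-substitute: x_4 = -0.9656/2.4904 = -0.3878.
x_3 = (-1.4399 − 0.9535·(-0.3878))/5.8262 = -0.1837.
x_2 = (-0.1491 − 2.0870·(-0.1837) − 1.9379·(-0.3878))/4.0249 = 0.2449.
x_1 = (2.0083 − 3.2863·0.2449 + 1.6432·(-0.1837) − 4.0166·(-0.3878))/5.4772 = 0.4490.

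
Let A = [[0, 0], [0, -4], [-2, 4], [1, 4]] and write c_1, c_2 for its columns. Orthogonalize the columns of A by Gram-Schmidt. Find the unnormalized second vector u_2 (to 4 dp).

u_2 = (0.0000, -4.0000, 2.4000, 4.8000)

c_1 = (0, 0, -2, 1); ‖c_1‖ = 2.2361, so q_1 = (0.0000, 0.0000, -0.8944, 0.4472).
q_1·c_2 = 0.0000·0 + 0.0000·(-4) + (-0.8944)·4 + 0.4472·4 = -1.7889.
u_2 = c_2 + 1.7889·q_1 = (0.0000, -4.0000, 2.4000, 4.8000).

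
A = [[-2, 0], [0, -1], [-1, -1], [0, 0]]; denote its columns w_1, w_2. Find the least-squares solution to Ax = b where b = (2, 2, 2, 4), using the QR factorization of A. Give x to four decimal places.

x = (-0.8889, -1.5556)

w_1 = (-2, 0, -1, 0); ‖w_1‖ = 2.2361, so e_1 = (-0.8944, 0.0000, -0.4472, 0.0000).
e_1·w_2 = (-0.8944)·0 + 0.0000·(-1) + (-0.4472)·(-1) + 0.0000·0 = 0.4472.
u_2 = w_2 − 0.4472·e_1 = (0.4000, -1.0000, -0.8000, 0.0000).
‖u_2‖ = 1.3416, so e_2 = (0.2981, -0.7454, -0.5963, 0.0000).
Qᵀb = (-2.6833, -2.0870).
Back-substitute: x_2 = -2.0870/1.3416 = -1.5556.
x_1 = (-2.6833 − 0.4472·(-1.5556))/2.2361 = -0.8889.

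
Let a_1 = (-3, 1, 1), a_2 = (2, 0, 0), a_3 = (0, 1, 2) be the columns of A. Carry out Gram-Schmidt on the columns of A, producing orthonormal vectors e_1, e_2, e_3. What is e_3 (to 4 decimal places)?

e_1 = a_1/‖a_1‖ = (-3, 1, 1)/3.3166 = (-0.9045, 0.3015, 0.3015).
r_{12} = e_1·a_2 = -1.8091.
u_2 = a_2 + 1.8091·e_1 = (0.3636, 0.5455, 0.5455).
‖u_2‖ = 0.8528, so e_2 = (0.4264, 0.6396, 0.6396).
r_{13} = e_1·a_3 = 0.9045; r_{23} = e_2·a_3 = 1.9188.
u_3 = a_3 − 0.9045·e_1 − 1.9188·e_2 = (0.0000, -0.5000, 0.5000).
‖u_3‖ = 0.7071, so e_3 = (0.0000, -0.7071, 0.7071).

e_3 = (0.0000, -0.7071, 0.7071)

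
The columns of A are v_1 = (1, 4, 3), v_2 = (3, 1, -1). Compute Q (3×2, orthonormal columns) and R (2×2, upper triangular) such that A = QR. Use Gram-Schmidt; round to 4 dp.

Q = [[0.1961, 0.8832], [0.7845, 0.1194], [0.5883, -0.4535]], R = [[5.0990, 0.7845], [0.0000, 3.2225]]

e_1 = v_1/‖v_1‖ = (1, 4, 3)/5.0990 = (0.1961, 0.7845, 0.5883).
r_{12} = e_1·v_2 = 0.7845.
u_2 = v_2 − 0.7845·e_1 = (2.8462, 0.3846, -1.4615).
‖u_2‖ = 3.2225, so e_2 = (0.8832, 0.1194, -0.4535).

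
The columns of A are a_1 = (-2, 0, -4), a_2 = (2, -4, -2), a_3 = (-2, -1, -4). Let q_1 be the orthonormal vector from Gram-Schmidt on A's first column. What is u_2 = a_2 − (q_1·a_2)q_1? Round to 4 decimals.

u_2 = (2.4000, -4.0000, -1.2000)

q_1 = a_1/‖a_1‖ = (-2, 0, -4)/4.4721 = (-0.4472, 0.0000, -0.8944).
r_{12} = q_1·a_2 = 0.8944.
u_2 = a_2 − 0.8944·q_1 = (2.4000, -4.0000, -1.2000).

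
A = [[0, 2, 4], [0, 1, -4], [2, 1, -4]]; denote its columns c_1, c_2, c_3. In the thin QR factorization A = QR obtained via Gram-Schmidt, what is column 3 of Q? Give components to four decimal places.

e_3 = (0.4472, -0.8944, 0.0000)

c_1 = (0, 0, 2); ‖c_1‖ = 2.0000, so e_1 = (0.0000, 0.0000, 1.0000).
e_1·c_2 = 0.0000·2 + 0.0000·1 + 1.0000·1 = 1.0000.
u_2 = c_2 − 1.0000·e_1 = (2.0000, 1.0000, 0.0000).
‖u_2‖ = 2.2361, so e_2 = (0.8944, 0.4472, 0.0000).
e_1·c_3 = 0.0000·4 + 0.0000·(-4) + 1.0000·(-4) = -4.0000; e_2·c_3 = 0.8944·4 + 0.4472·(-4) + 0.0000·(-4) = 1.7889.
u_3 = c_3 + 4.0000·e_1 − 1.7889·e_2 = (2.4000, -4.8000, 0.0000).
‖u_3‖ = 5.3666, so e_3 = (0.4472, -0.8944, 0.0000).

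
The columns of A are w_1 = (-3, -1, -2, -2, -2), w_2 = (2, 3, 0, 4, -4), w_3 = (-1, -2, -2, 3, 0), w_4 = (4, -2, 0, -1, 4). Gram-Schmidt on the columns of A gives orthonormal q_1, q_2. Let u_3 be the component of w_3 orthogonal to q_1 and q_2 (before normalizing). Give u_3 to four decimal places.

u_3 = (-0.6887, -2.1914, -1.6238, 2.8702, 0.8823)

w_1 = (-3, -1, -2, -2, -2); ‖w_1‖ = 4.6904, so q_1 = (-0.6396, -0.2132, -0.4264, -0.4264, -0.4264).
q_1·w_2 = (-0.6396)·2 + (-0.2132)·3 + (-0.4264)·0 + (-0.4264)·4 + (-0.4264)·(-4) = -1.9188.
u_2 = w_2 + 1.9188·q_1 = (0.7727, 2.5909, -0.8182, 3.1818, -4.8182).
‖u_2‖ = 6.4279, so q_2 = (0.1202, 0.4031, -0.1273, 0.4950, -0.7496).
q_1·w_3 = (-0.6396)·(-1) + (-0.2132)·(-2) + (-0.4264)·(-2) + (-0.4264)·3 + (-0.4264)·0 = 0.6396; q_2·w_3 = 0.1202·(-1) + 0.4031·(-2) + (-0.1273)·(-2) + 0.4950·3 + (-0.7496)·0 = 0.8132.
u_3 = w_3 − 0.6396·q_1 − 0.8132·q_2 = (-0.6887, -2.1914, -1.6238, 2.8702, 0.8823).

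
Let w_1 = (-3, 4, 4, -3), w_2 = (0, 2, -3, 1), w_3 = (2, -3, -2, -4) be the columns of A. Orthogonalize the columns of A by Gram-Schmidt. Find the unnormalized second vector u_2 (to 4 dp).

q_1 = w_1/‖w_1‖ = (-3, 4, 4, -3)/7.0711 = (-0.4243, 0.5657, 0.5657, -0.4243).
r_{12} = q_1·w_2 = -0.9899.
u_2 = w_2 + 0.9899·q_1 = (-0.4200, 2.5600, -2.4400, 0.5800).

u_2 = (-0.4200, 2.5600, -2.4400, 0.5800)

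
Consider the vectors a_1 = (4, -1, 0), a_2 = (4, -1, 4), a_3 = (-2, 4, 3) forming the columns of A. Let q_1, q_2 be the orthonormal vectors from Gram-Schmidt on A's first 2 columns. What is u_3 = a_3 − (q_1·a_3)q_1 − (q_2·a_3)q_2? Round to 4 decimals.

u_3 = (0.8235, 3.2941, 0.0000)

q_1 = a_1/‖a_1‖ = (4, -1, 0)/4.1231 = (0.9701, -0.2425, 0.0000).
r_{12} = q_1·a_2 = 4.1231.
u_2 = a_2 − 4.1231·q_1 = (0.0000, 0.0000, 4.0000).
‖u_2‖ = 4.0000, so q_2 = (0.0000, 0.0000, 1.0000).
r_{13} = q_1·a_3 = -2.9104; r_{23} = q_2·a_3 = 3.0000.
u_3 = a_3 + 2.9104·q_1 − 3.0000·q_2 = (0.8235, 3.2941, 0.0000).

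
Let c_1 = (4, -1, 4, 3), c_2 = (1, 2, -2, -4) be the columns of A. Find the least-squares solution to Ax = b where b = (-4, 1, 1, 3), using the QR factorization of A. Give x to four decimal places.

e_1 = c_1/‖c_1‖ = (4, -1, 4, 3)/6.4807 = (0.6172, -0.1543, 0.6172, 0.4629).
r_{12} = e_1·c_2 = -2.7775.
u_2 = c_2 + 2.7775·e_1 = (2.7143, 1.5714, -0.2857, -2.7143).
‖u_2‖ = 4.1576, so e_2 = (0.6528, 0.3780, -0.0687, -0.6528).
Qᵀb = (-0.6172, -4.2607).
Back-substitute: x_2 = -4.2607/4.1576 = -1.0248.
x_1 = (-0.6172 + 2.7775·(-1.0248))/6.4807 = -0.5344.

x = (-0.5344, -1.0248)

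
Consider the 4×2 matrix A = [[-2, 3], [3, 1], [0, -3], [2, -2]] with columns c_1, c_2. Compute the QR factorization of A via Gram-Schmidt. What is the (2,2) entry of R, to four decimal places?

e_1 = c_1/‖c_1‖ = (-2, 3, 0, 2)/4.1231 = (-0.4851, 0.7276, 0.0000, 0.4851).
r_{12} = e_1·c_2 = -1.6977.
u_2 = c_2 + 1.6977·e_1 = (2.1765, 2.2353, -3.0000, -1.1765).
r_{22} = ‖u_2‖ = 4.4853.

r_{22} = 4.4853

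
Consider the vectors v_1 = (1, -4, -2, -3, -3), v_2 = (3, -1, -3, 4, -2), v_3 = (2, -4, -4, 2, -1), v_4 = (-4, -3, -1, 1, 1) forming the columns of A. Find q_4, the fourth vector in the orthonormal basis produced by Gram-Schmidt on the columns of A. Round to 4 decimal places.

q_4 = (-0.7943, -0.1465, 0.0463, 0.3625, -0.4627)

v_1 = (1, -4, -2, -3, -3); ‖v_1‖ = 6.2450, so q_1 = (0.1601, -0.6405, -0.3203, -0.4804, -0.4804).
q_1·v_2 = 0.1601·3 + (-0.6405)·(-1) + (-0.3203)·(-3) + (-0.4804)·4 + (-0.4804)·(-2) = 1.1209.
u_2 = v_2 − 1.1209·q_1 = (2.8205, -0.2821, -2.6410, 4.5385, -1.4615).
‖u_2‖ = 6.1436, so q_2 = (0.4591, -0.0459, -0.4299, 0.7387, -0.2379).
q_1·v_3 = 0.1601·2 + (-0.6405)·(-4) + (-0.3203)·(-4) + (-0.4804)·2 + (-0.4804)·(-1) = 3.6829; q_2·v_3 = 0.4591·2 + (-0.0459)·(-4) + (-0.4299)·(-4) + 0.7387·2 + (-0.2379)·(-1) = 4.5367.
u_3 = v_3 − 3.6829·q_1 − 4.5367·q_2 = (-0.6726, -1.4327, -0.8702, 0.4178, 1.8485).
‖u_3‖ = 2.6180, so q_3 = (-0.2569, -0.5473, -0.3324, 0.1596, 0.7061).
q_1·v_4 = 0.1601·(-4) + (-0.6405)·(-3) + (-0.3203)·(-1) + (-0.4804)·1 + (-0.4804)·1 = 0.6405; q_2·v_4 = 0.4591·(-4) + (-0.0459)·(-3) + (-0.4299)·(-1) + 0.7387·1 + (-0.2379)·1 = -0.7679; q_3·v_4 = (-0.2569)·(-4) + (-0.5473)·(-3) + (-0.3324)·(-1) + 0.1596·1 + 0.7061·1 = 3.8675.
u_4 = v_4 − 0.6405·q_1 + 0.7679·q_2 − 3.8675·q_3 = (-2.7565, -0.5085, 0.1606, 1.2578, -1.6057).
‖u_4‖ = 3.4703, so q_4 = (-0.7943, -0.1465, 0.0463, 0.3625, -0.4627).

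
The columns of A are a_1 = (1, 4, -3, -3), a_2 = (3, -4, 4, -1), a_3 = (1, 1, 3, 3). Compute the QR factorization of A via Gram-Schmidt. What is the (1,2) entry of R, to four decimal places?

a_1 = (1, 4, -3, -3); ‖a_1‖ = 5.9161, so e_1 = (0.1690, 0.6761, -0.5071, -0.5071).
r_{12} = e_1·a_2 = -3.7187.

r_{12} = -3.7187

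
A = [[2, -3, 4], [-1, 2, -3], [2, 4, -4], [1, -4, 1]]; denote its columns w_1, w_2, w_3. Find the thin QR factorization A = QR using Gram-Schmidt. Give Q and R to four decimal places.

Q = [[0.6325, -0.3339, 0.4312], [-0.3162, 0.2429, -0.4004], [0.6325, 0.7286, -0.2464], [0.3162, -0.5465, -0.7701]], R = [[3.1623, -1.2649, 1.2649], [0.0000, 6.5879, -5.5253], [0.0000, 0.0000, 3.1418]]

w_1 = (2, -1, 2, 1); ‖w_1‖ = 3.1623, so q_1 = (0.6325, -0.3162, 0.6325, 0.3162).
q_1·w_2 = 0.6325·(-3) + (-0.3162)·2 + 0.6325·4 + 0.3162·(-4) = -1.2649.
u_2 = w_2 + 1.2649·q_1 = (-2.2000, 1.6000, 4.8000, -3.6000).
‖u_2‖ = 6.5879, so q_2 = (-0.3339, 0.2429, 0.7286, -0.5465).
q_1·w_3 = 0.6325·4 + (-0.3162)·(-3) + 0.6325·(-4) + 0.3162·1 = 1.2649; q_2·w_3 = (-0.3339)·4 + 0.2429·(-3) + 0.7286·(-4) + (-0.5465)·1 = -5.5253.
u_3 = w_3 − 1.2649·q_1 + 5.5253·q_2 = (1.3548, -1.2581, -0.7742, -2.4194).
‖u_3‖ = 3.1418, so q_3 = (0.4312, -0.4004, -0.2464, -0.7701).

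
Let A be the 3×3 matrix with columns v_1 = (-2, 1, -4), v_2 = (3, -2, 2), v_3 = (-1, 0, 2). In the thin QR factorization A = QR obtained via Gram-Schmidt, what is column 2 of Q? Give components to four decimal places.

q_2 = (0.6731, -0.5646, -0.4777)

q_1 = v_1/‖v_1‖ = (-2, 1, -4)/4.5826 = (-0.4364, 0.2182, -0.8729).
r_{12} = q_1·v_2 = -3.4915.
u_2 = v_2 + 3.4915·q_1 = (1.4762, -1.2381, -1.0476).
‖u_2‖ = 2.1931, so q_2 = (0.6731, -0.5646, -0.4777).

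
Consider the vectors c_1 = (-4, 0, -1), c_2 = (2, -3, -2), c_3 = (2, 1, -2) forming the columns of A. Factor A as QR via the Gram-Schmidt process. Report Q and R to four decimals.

Q = [[-0.9701, 0.1525, 0.1886], [0.0000, -0.7777, 0.6287], [-0.2425, -0.6099, -0.7544]], R = [[4.1231, -1.4552, -1.4552], [0.0000, 3.8578, 0.7472], [0.0000, 0.0000, 2.5148]]

q_1 = c_1/‖c_1‖ = (-4, 0, -1)/4.1231 = (-0.9701, 0.0000, -0.2425).
r_{12} = q_1·c_2 = -1.4552.
u_2 = c_2 + 1.4552·q_1 = (0.5882, -3.0000, -2.3529).
‖u_2‖ = 3.8578, so q_2 = (0.1525, -0.7777, -0.6099).
r_{13} = q_1·c_3 = -1.4552; r_{23} = q_2·c_3 = 0.7472.
u_3 = c_3 + 1.4552·q_1 − 0.7472·q_2 = (0.4743, 1.5810, -1.8972).
‖u_3‖ = 2.5148, so q_3 = (0.1886, 0.6287, -0.7544).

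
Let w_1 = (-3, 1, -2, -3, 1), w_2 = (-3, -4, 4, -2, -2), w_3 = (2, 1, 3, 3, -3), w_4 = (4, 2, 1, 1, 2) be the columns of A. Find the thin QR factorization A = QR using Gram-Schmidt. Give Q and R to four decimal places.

w_1 = (-3, 1, -2, -3, 1); ‖w_1‖ = 4.8990, so q_1 = (-0.6124, 0.2041, -0.4082, -0.6124, 0.2041).
q_1·w_2 = (-0.6124)·(-3) + 0.2041·(-4) + (-0.4082)·4 + (-0.6124)·(-2) + 0.2041·(-2) = 0.2041.
u_2 = w_2 − 0.2041·q_1 = (-2.8750, -4.0417, 4.0833, -1.8750, -2.0417).
‖u_2‖ = 6.9970, so q_2 = (-0.4109, -0.5776, 0.5836, -0.2680, -0.2918).
q_1·w_3 = (-0.6124)·2 + 0.2041·1 + (-0.4082)·3 + (-0.6124)·3 + 0.2041·(-3) = -4.6949; q_2·w_3 = (-0.4109)·2 + (-0.5776)·1 + 0.5836·3 + (-0.2680)·3 + (-0.2918)·(-3) = 0.4228.
u_3 = w_3 + 4.6949·q_1 − 0.4228·q_2 = (-0.7013, 2.2026, 0.8366, 0.2383, -1.9183).
‖u_3‖ = 3.1272, so q_3 = (-0.2242, 0.7043, 0.2675, 0.0762, -0.6134).
q_1·w_4 = (-0.6124)·4 + 0.2041·2 + (-0.4082)·1 + (-0.6124)·1 + 0.2041·2 = -2.6536; q_2·w_4 = (-0.4109)·4 + (-0.5776)·2 + 0.5836·1 + (-0.2680)·1 + (-0.2918)·2 = -3.0668; q_3·w_4 = (-0.2242)·4 + 0.7043·2 + 0.2675·1 + 0.0762·1 + (-0.6134)·2 = -0.3715.
u_4 = w_4 + 2.6536·q_1 + 3.0668·q_2 + 0.3715·q_3 = (1.0316, 1.0319, 1.8058, -1.4185, 1.4189).
‖u_4‖ = 3.0684, so q_4 = (0.3362, 0.3363, 0.5885, -0.4623, 0.4624).

Q = [[-0.6124, -0.4109, -0.2242, 0.3362], [0.2041, -0.5776, 0.7043, 0.3363], [-0.4082, 0.5836, 0.2675, 0.5885], [-0.6124, -0.2680, 0.0762, -0.4623], [0.2041, -0.2918, -0.6134, 0.4624]], R = [[4.8990, 0.2041, -4.6949, -2.6536], [0.0000, 6.9970, 0.4228, -3.0668], [0.0000, 0.0000, 3.1272, -0.3715], [0.0000, 0.0000, 0.0000, 3.0684]]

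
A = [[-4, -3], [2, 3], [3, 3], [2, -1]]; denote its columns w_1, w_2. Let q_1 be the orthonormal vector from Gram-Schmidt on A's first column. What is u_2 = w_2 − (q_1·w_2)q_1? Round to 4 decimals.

u_2 = (0.0303, 1.4848, 0.7273, -2.5152)

q_1 = w_1/‖w_1‖ = (-4, 2, 3, 2)/5.7446 = (-0.6963, 0.3482, 0.5222, 0.3482).
r_{12} = q_1·w_2 = 4.3519.
u_2 = w_2 − 4.3519·q_1 = (0.0303, 1.4848, 0.7273, -2.5152).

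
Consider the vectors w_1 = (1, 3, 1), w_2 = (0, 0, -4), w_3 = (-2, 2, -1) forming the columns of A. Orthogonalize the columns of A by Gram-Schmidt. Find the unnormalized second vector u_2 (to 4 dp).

u_2 = (0.3636, 1.0909, -3.6364)

w_1 = (1, 3, 1); ‖w_1‖ = 3.3166, so q_1 = (0.3015, 0.9045, 0.3015).
q_1·w_2 = 0.3015·0 + 0.9045·0 + 0.3015·(-4) = -1.2060.
u_2 = w_2 + 1.2060·q_1 = (0.3636, 1.0909, -3.6364).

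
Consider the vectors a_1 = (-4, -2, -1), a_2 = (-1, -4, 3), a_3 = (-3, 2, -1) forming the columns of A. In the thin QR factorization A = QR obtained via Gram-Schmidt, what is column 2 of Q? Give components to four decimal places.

a_1 = (-4, -2, -1); ‖a_1‖ = 4.5826, so q_1 = (-0.8729, -0.4364, -0.2182).
q_1·a_2 = (-0.8729)·(-1) + (-0.4364)·(-4) + (-0.2182)·3 = 1.9640.
u_2 = a_2 − 1.9640·q_1 = (0.7143, -3.1429, 3.4286).
‖u_2‖ = 4.7056, so q_2 = (0.1518, -0.6679, 0.7286).

q_2 = (0.1518, -0.6679, 0.7286)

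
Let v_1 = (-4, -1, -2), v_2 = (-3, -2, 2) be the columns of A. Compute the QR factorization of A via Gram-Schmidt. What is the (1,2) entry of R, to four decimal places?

e_1 = v_1/‖v_1‖ = (-4, -1, -2)/4.5826 = (-0.8729, -0.2182, -0.4364).
r_{12} = e_1·v_2 = 2.1822.

r_{12} = 2.1822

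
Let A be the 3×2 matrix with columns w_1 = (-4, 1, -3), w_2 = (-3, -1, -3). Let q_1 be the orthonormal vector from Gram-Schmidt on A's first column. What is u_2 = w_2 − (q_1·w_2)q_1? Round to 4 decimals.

w_1 = (-4, 1, -3); ‖w_1‖ = 5.0990, so q_1 = (-0.7845, 0.1961, -0.5883).
q_1·w_2 = (-0.7845)·(-3) + 0.1961·(-1) + (-0.5883)·(-3) = 3.9223.
u_2 = w_2 − 3.9223·q_1 = (0.0769, -1.7692, -0.6923).

u_2 = (0.0769, -1.7692, -0.6923)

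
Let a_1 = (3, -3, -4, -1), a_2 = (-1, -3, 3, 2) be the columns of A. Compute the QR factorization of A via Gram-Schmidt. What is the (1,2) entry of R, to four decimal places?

a_1 = (3, -3, -4, -1); ‖a_1‖ = 5.9161, so q_1 = (0.5071, -0.5071, -0.6761, -0.1690).
r_{12} = q_1·a_2 = -1.3522.

r_{12} = -1.3522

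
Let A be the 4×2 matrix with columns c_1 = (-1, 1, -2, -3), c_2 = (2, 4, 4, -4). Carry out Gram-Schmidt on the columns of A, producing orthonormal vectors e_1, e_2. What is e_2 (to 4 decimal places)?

c_1 = (-1, 1, -2, -3); ‖c_1‖ = 3.8730, so e_1 = (-0.2582, 0.2582, -0.5164, -0.7746).
e_1·c_2 = (-0.2582)·2 + 0.2582·4 + (-0.5164)·4 + (-0.7746)·(-4) = 1.5492.
u_2 = c_2 − 1.5492·e_1 = (2.4000, 3.6000, 4.8000, -2.8000).
‖u_2‖ = 7.0427, so e_2 = (0.3408, 0.5112, 0.6816, -0.3976).

e_2 = (0.3408, 0.5112, 0.6816, -0.3976)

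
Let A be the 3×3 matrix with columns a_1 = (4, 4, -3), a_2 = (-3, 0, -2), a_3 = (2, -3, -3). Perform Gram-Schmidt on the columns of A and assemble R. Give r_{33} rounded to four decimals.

a_1 = (4, 4, -3); ‖a_1‖ = 6.4031, so q_1 = (0.6247, 0.6247, -0.4685).
q_1·a_2 = 0.6247·(-3) + 0.6247·0 + (-0.4685)·(-2) = -0.9370.
u_2 = a_2 + 0.9370·q_1 = (-2.4146, 0.5854, -2.4390).
‖u_2‖ = 3.4817, so q_2 = (-0.6935, 0.1681, -0.7005).
q_1·a_3 = 0.6247·2 + 0.6247·(-3) + (-0.4685)·(-3) = 0.7809; q_2·a_3 = (-0.6935)·2 + 0.1681·(-3) + (-0.7005)·(-3) = 0.2102.
u_3 = a_3 − 0.7809·q_1 − 0.2102·q_2 = (1.6579, -3.5231, -2.4869).
r_{33} = ‖u_3‖ = 4.6202.

r_{33} = 4.6202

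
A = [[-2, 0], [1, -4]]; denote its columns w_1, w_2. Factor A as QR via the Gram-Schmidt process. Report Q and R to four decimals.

q_1 = w_1/‖w_1‖ = (-2, 1)/2.2361 = (-0.8944, 0.4472).
r_{12} = q_1·w_2 = -1.7889.
u_2 = w_2 + 1.7889·q_1 = (-1.6000, -3.2000).
‖u_2‖ = 3.5777, so q_2 = (-0.4472, -0.8944).

Q = [[-0.8944, -0.4472], [0.4472, -0.8944]], R = [[2.2361, -1.7889], [0.0000, 3.5777]]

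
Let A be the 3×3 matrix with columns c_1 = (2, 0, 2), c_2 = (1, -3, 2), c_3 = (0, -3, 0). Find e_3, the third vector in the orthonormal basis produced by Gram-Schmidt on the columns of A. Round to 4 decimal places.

c_1 = (2, 0, 2); ‖c_1‖ = 2.8284, so e_1 = (0.7071, 0.0000, 0.7071).
e_1·c_2 = 0.7071·1 + 0.0000·(-3) + 0.7071·2 = 2.1213.
u_2 = c_2 − 2.1213·e_1 = (-0.5000, -3.0000, 0.5000).
‖u_2‖ = 3.0822, so e_2 = (-0.1622, -0.9733, 0.1622).
e_1·c_3 = 0.7071·0 + 0.0000·(-3) + 0.7071·0 = 0.0000; e_2·c_3 = (-0.1622)·0 + (-0.9733)·(-3) + 0.1622·0 = 2.9200.
u_3 = c_3 + 0.0000·e_1 − 2.9200·e_2 = (0.4737, -0.1579, -0.4737).
‖u_3‖ = 0.6882, so e_3 = (0.6882, -0.2294, -0.6882).

e_3 = (0.6882, -0.2294, -0.6882)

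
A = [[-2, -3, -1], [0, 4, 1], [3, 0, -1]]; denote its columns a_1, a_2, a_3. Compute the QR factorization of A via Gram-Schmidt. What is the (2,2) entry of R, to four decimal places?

r_{22} = 4.7150

a_1 = (-2, 0, 3); ‖a_1‖ = 3.6056, so e_1 = (-0.5547, 0.0000, 0.8321).
e_1·a_2 = (-0.5547)·(-3) + 0.0000·4 + 0.8321·0 = 1.6641.
u_2 = a_2 − 1.6641·e_1 = (-2.0769, 4.0000, -1.3846).
r_{22} = ‖u_2‖ = 4.7150.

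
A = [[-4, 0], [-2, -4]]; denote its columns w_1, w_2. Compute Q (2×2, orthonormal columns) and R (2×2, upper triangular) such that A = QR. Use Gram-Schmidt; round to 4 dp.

Q = [[-0.8944, 0.4472], [-0.4472, -0.8944]], R = [[4.4721, 1.7889], [0.0000, 3.5777]]

q_1 = w_1/‖w_1‖ = (-4, -2)/4.4721 = (-0.8944, -0.4472).
r_{12} = q_1·w_2 = 1.7889.
u_2 = w_2 − 1.7889·q_1 = (1.6000, -3.2000).
‖u_2‖ = 3.5777, so q_2 = (0.4472, -0.8944).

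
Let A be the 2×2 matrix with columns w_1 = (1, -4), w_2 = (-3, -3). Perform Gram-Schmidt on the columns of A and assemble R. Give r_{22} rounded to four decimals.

r_{22} = 3.6380

e_1 = w_1/‖w_1‖ = (1, -4)/4.1231 = (0.2425, -0.9701).
r_{12} = e_1·w_2 = 2.1828.
u_2 = w_2 − 2.1828·e_1 = (-3.5294, -0.8824).
r_{22} = ‖u_2‖ = 3.6380.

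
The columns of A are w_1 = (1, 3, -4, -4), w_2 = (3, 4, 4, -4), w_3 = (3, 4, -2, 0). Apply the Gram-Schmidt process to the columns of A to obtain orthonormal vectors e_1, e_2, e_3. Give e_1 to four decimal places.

e_1 = w_1/‖w_1‖ = (1, 3, -4, -4)/6.4807 = (0.1543, 0.4629, -0.6172, -0.6172).

e_1 = (0.1543, 0.4629, -0.6172, -0.6172)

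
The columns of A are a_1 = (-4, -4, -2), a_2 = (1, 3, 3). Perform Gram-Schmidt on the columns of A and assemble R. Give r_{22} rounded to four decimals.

r_{22} = 2.3570

q_1 = a_1/‖a_1‖ = (-4, -4, -2)/6.0000 = (-0.6667, -0.6667, -0.3333).
r_{12} = q_1·a_2 = -3.6667.
u_2 = a_2 + 3.6667·q_1 = (-1.4444, 0.5556, 1.7778).
r_{22} = ‖u_2‖ = 2.3570.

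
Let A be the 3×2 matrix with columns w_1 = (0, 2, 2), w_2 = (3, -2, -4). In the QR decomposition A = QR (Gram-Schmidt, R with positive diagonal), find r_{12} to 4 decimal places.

w_1 = (0, 2, 2); ‖w_1‖ = 2.8284, so e_1 = (0.0000, 0.7071, 0.7071).
r_{12} = e_1·w_2 = -4.2426.

r_{12} = -4.2426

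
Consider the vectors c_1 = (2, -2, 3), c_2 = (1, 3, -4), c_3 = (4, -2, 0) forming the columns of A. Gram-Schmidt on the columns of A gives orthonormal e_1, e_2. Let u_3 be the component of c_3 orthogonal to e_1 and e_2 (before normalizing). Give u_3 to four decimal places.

c_1 = (2, -2, 3); ‖c_1‖ = 4.1231, so e_1 = (0.4851, -0.4851, 0.7276).
e_1·c_2 = 0.4851·1 + (-0.4851)·3 + 0.7276·(-4) = -3.8806.
u_2 = c_2 + 3.8806·e_1 = (2.8824, 1.1176, -1.1765).
‖u_2‖ = 3.3077, so e_2 = (0.8714, 0.3379, -0.3557).
e_1·c_3 = 0.4851·4 + (-0.4851)·(-2) + 0.7276·0 = 2.9104; e_2·c_3 = 0.8714·4 + 0.3379·(-2) + (-0.3557)·0 = 2.8098.
u_3 = c_3 − 2.9104·e_1 − 2.8098·e_2 = (0.1398, -1.5376, -1.1183).

u_3 = (0.1398, -1.5376, -1.1183)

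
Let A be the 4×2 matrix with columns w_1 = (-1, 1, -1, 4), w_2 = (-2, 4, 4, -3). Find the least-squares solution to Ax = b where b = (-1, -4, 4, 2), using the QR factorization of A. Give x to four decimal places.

x = (0.0066, -0.0874)

w_1 = (-1, 1, -1, 4); ‖w_1‖ = 4.3589, so q_1 = (-0.2294, 0.2294, -0.2294, 0.9177).
q_1·w_2 = (-0.2294)·(-2) + 0.2294·4 + (-0.2294)·4 + 0.9177·(-3) = -2.2942.
u_2 = w_2 + 2.2942·q_1 = (-2.5263, 4.5263, 3.4737, -0.8947).
‖u_2‖ = 6.3037, so q_2 = (-0.4008, 0.7180, 0.5511, -0.1419).
Qᵀb = (0.2294, -0.5511).
Back-substitute: x_2 = -0.5511/6.3037 = -0.0874.
x_1 = (0.2294 + 2.2942·(-0.0874))/4.3589 = 0.0066.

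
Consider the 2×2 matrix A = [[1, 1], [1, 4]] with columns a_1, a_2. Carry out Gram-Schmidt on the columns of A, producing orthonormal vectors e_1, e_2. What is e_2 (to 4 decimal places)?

e_2 = (-0.7071, 0.7071)

e_1 = a_1/‖a_1‖ = (1, 1)/1.4142 = (0.7071, 0.7071).
r_{12} = e_1·a_2 = 3.5355.
u_2 = a_2 − 3.5355·e_1 = (-1.5000, 1.5000).
‖u_2‖ = 2.1213, so e_2 = (-0.7071, 0.7071).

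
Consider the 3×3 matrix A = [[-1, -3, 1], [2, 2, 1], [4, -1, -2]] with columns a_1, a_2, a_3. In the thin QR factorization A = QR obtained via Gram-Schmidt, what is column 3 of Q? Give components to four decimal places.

q_3 = (0.5923, 0.7701, -0.2369)

q_1 = a_1/‖a_1‖ = (-1, 2, 4)/4.5826 = (-0.2182, 0.4364, 0.8729).
r_{12} = q_1·a_2 = 0.6547.
u_2 = a_2 − 0.6547·q_1 = (-2.8571, 1.7143, -1.5714).
‖u_2‖ = 3.6839, so q_2 = (-0.7756, 0.4653, -0.4266).
r_{13} = q_1·a_3 = -1.5275; r_{23} = q_2·a_3 = 0.5429.
u_3 = a_3 + 1.5275·q_1 − 0.5429·q_2 = (1.0877, 1.4140, -0.4351).
‖u_3‖ = 1.8363, so q_3 = (0.5923, 0.7701, -0.2369).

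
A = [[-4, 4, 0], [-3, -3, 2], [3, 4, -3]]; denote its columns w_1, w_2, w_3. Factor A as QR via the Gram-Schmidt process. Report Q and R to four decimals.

Q = [[-0.6860, 0.7231, 0.0811], [-0.5145, -0.4033, -0.7568], [0.5145, 0.5608, -0.6486]], R = [[5.8310, 0.8575, -2.5725], [0.0000, 6.3454, -2.4890], [0.0000, 0.0000, 0.4324]]

w_1 = (-4, -3, 3); ‖w_1‖ = 5.8310, so e_1 = (-0.6860, -0.5145, 0.5145).
e_1·w_2 = (-0.6860)·4 + (-0.5145)·(-3) + 0.5145·4 = 0.8575.
u_2 = w_2 − 0.8575·e_1 = (4.5882, -2.5588, 3.5588).
‖u_2‖ = 6.3454, so e_2 = (0.7231, -0.4033, 0.5608).
e_1·w_3 = (-0.6860)·0 + (-0.5145)·2 + 0.5145·(-3) = -2.5725; e_2·w_3 = 0.7231·0 + (-0.4033)·2 + 0.5608·(-3) = -2.4890.
u_3 = w_3 + 2.5725·e_1 + 2.4890·e_2 = (0.0351, -0.3272, -0.2805).
‖u_3‖ = 0.4324, so e_3 = (0.0811, -0.7568, -0.6486).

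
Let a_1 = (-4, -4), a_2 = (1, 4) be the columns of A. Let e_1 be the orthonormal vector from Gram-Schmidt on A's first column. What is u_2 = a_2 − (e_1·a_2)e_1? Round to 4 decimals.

a_1 = (-4, -4); ‖a_1‖ = 5.6569, so e_1 = (-0.7071, -0.7071).
e_1·a_2 = (-0.7071)·1 + (-0.7071)·4 = -3.5355.
u_2 = a_2 + 3.5355·e_1 = (-1.5000, 1.5000).

u_2 = (-1.5000, 1.5000)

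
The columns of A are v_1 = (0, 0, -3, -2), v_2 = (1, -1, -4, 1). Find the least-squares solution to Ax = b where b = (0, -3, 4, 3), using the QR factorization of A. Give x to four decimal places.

x = (-1.6463, 0.3401)

v_1 = (0, 0, -3, -2); ‖v_1‖ = 3.6056, so e_1 = (0.0000, 0.0000, -0.8321, -0.5547).
e_1·v_2 = 0.0000·1 + 0.0000·(-1) + (-0.8321)·(-4) + (-0.5547)·1 = 2.7735.
u_2 = v_2 − 2.7735·e_1 = (1.0000, -1.0000, -1.6923, 2.5385).
‖u_2‖ = 3.3627, so e_2 = (0.2974, -0.2974, -0.5033, 0.7549).
Qᵀb = (-4.9923, 1.1438).
Back-substitute: x_2 = 1.1438/3.3627 = 0.3401.
x_1 = (-4.9923 − 2.7735·0.3401)/3.6056 = -1.6463.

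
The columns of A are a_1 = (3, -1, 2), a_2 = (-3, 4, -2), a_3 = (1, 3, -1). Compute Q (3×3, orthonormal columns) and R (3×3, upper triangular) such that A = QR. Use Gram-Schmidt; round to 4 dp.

e_1 = a_1/‖a_1‖ = (3, -1, 2)/3.7417 = (0.8018, -0.2673, 0.5345).
r_{12} = e_1·a_2 = -4.5434.
u_2 = a_2 + 4.5434·e_1 = (0.6429, 2.7857, 0.4286).
‖u_2‖ = 2.8909, so e_2 = (0.2224, 0.9636, 0.1482).
r_{13} = e_1·a_3 = -0.5345; r_{23} = e_2·a_3 = 2.9650.
u_3 = a_3 + 0.5345·e_1 − 2.9650·e_2 = (0.7692, 0.0000, -1.1538).
‖u_3‖ = 1.3868, so e_3 = (0.5547, 0.0000, -0.8321).

Q = [[0.8018, 0.2224, 0.5547], [-0.2673, 0.9636, 0.0000], [0.5345, 0.1482, -0.8321]], R = [[3.7417, -4.5434, -0.5345], [0.0000, 2.8909, 2.9650], [0.0000, 0.0000, 1.3868]]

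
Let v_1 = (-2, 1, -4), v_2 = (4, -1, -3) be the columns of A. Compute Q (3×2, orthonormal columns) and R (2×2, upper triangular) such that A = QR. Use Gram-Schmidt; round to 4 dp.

v_1 = (-2, 1, -4); ‖v_1‖ = 4.5826, so q_1 = (-0.4364, 0.2182, -0.8729).
q_1·v_2 = (-0.4364)·4 + 0.2182·(-1) + (-0.8729)·(-3) = 0.6547.
u_2 = v_2 − 0.6547·q_1 = (4.2857, -1.1429, -2.4286).
‖u_2‖ = 5.0568, so q_2 = (0.8475, -0.2260, -0.4803).

Q = [[-0.4364, 0.8475], [0.2182, -0.2260], [-0.8729, -0.4803]], R = [[4.5826, 0.6547], [0.0000, 5.0568]]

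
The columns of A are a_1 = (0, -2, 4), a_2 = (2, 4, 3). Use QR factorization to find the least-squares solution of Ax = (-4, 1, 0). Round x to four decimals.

e_1 = a_1/‖a_1‖ = (0, -2, 4)/4.4721 = (0.0000, -0.4472, 0.8944).
r_{12} = e_1·a_2 = 0.8944.
u_2 = a_2 − 0.8944·e_1 = (2.0000, 4.4000, 2.2000).
‖u_2‖ = 5.3104, so e_2 = (0.3766, 0.8286, 0.4143).
Qᵀb = (-0.4472, -0.6779).
Back-substitute: x_2 = -0.6779/5.3104 = -0.1277.
x_1 = (-0.4472 − 0.8944·(-0.1277))/4.4721 = -0.0745.

x = (-0.0745, -0.1277)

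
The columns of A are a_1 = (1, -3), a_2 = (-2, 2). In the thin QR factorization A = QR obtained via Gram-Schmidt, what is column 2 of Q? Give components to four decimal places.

q_2 = (-0.9487, -0.3162)

a_1 = (1, -3); ‖a_1‖ = 3.1623, so q_1 = (0.3162, -0.9487).
q_1·a_2 = 0.3162·(-2) + (-0.9487)·2 = -2.5298.
u_2 = a_2 + 2.5298·q_1 = (-1.2000, -0.4000).
‖u_2‖ = 1.2649, so q_2 = (-0.9487, -0.3162).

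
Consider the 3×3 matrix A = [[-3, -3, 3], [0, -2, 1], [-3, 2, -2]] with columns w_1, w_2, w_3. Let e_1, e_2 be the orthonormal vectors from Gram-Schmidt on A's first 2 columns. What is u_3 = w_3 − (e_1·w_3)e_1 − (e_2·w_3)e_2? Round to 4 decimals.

w_1 = (-3, 0, -3); ‖w_1‖ = 4.2426, so e_1 = (-0.7071, 0.0000, -0.7071).
e_1·w_2 = (-0.7071)·(-3) + 0.0000·(-2) + (-0.7071)·2 = 0.7071.
u_2 = w_2 − 0.7071·e_1 = (-2.5000, -2.0000, 2.5000).
‖u_2‖ = 4.0620, so e_2 = (-0.6155, -0.4924, 0.6155).
e_1·w_3 = (-0.7071)·3 + 0.0000·1 + (-0.7071)·(-2) = -0.7071; e_2·w_3 = (-0.6155)·3 + (-0.4924)·1 + 0.6155·(-2) = -3.5697.
u_3 = w_3 + 0.7071·e_1 + 3.5697·e_2 = (0.3030, -0.7576, -0.3030).

u_3 = (0.3030, -0.7576, -0.3030)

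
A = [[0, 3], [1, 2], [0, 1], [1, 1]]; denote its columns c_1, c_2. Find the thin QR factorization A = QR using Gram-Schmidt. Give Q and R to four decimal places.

c_1 = (0, 1, 0, 1); ‖c_1‖ = 1.4142, so e_1 = (0.0000, 0.7071, 0.0000, 0.7071).
e_1·c_2 = 0.0000·3 + 0.7071·2 + 0.0000·1 + 0.7071·1 = 2.1213.
u_2 = c_2 − 2.1213·e_1 = (3.0000, 0.5000, 1.0000, -0.5000).
‖u_2‖ = 3.2404, so e_2 = (0.9258, 0.1543, 0.3086, -0.1543).

Q = [[0.0000, 0.9258], [0.7071, 0.1543], [0.0000, 0.3086], [0.7071, -0.1543]], R = [[1.4142, 2.1213], [0.0000, 3.2404]]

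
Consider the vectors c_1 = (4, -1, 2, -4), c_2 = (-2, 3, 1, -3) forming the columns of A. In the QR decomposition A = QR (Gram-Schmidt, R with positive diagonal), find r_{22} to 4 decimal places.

r_{22} = 4.7704

c_1 = (4, -1, 2, -4); ‖c_1‖ = 6.0828, so q_1 = (0.6576, -0.1644, 0.3288, -0.6576).
q_1·c_2 = 0.6576·(-2) + (-0.1644)·3 + 0.3288·1 + (-0.6576)·(-3) = 0.4932.
u_2 = c_2 − 0.4932·q_1 = (-2.3243, 3.0811, 0.8378, -2.6757).
r_{22} = ‖u_2‖ = 4.7704.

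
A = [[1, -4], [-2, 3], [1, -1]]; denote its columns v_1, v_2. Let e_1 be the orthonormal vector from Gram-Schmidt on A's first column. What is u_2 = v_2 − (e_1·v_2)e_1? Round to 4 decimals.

u_2 = (-2.1667, -0.6667, 0.8333)

e_1 = v_1/‖v_1‖ = (1, -2, 1)/2.4495 = (0.4082, -0.8165, 0.4082).
r_{12} = e_1·v_2 = -4.4907.
u_2 = v_2 + 4.4907·e_1 = (-2.1667, -0.6667, 0.8333).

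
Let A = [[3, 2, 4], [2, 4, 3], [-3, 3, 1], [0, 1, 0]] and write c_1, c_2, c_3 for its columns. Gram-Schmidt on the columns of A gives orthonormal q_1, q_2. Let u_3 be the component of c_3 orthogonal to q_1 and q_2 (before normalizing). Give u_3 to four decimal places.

c_1 = (3, 2, -3, 0); ‖c_1‖ = 4.6904, so q_1 = (0.6396, 0.4264, -0.6396, 0.0000).
q_1·c_2 = 0.6396·2 + 0.4264·4 + (-0.6396)·3 + 0.0000·1 = 1.0660.
u_2 = c_2 − 1.0660·q_1 = (1.3182, 3.5455, 3.6818, 1.0000).
‖u_2‖ = 5.3725, so q_2 = (0.2454, 0.6599, 0.6853, 0.1861).
q_1·c_3 = 0.6396·4 + 0.4264·3 + (-0.6396)·1 + 0.0000·0 = 3.1980; q_2·c_3 = 0.2454·4 + 0.6599·3 + 0.6853·1 + 0.1861·0 = 3.6465.
u_3 = c_3 − 3.1980·q_1 − 3.6465·q_2 = (1.0598, -0.7701, 0.5465, -0.6787).

u_3 = (1.0598, -0.7701, 0.5465, -0.6787)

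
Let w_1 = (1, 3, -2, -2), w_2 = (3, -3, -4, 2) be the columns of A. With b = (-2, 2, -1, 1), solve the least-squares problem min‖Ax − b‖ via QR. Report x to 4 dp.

x = (0.2059, -0.1471)

w_1 = (1, 3, -2, -2); ‖w_1‖ = 4.2426, so q_1 = (0.2357, 0.7071, -0.4714, -0.4714).
q_1·w_2 = 0.2357·3 + 0.7071·(-3) + (-0.4714)·(-4) + (-0.4714)·2 = -0.4714.
u_2 = w_2 + 0.4714·q_1 = (3.1111, -2.6667, -4.2222, 1.7778).
‖u_2‖ = 6.1464, so q_2 = (0.5062, -0.4339, -0.6869, 0.2892).
Qᵀb = (0.9428, -0.9039).
Back-substitute: x_2 = -0.9039/6.1464 = -0.1471.
x_1 = (0.9428 + 0.4714·(-0.1471))/4.2426 = 0.2059.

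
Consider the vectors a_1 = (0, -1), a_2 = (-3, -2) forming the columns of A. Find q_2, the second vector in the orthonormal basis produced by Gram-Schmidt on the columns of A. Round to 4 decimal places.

q_2 = (-1.0000, 0.0000)

q_1 = a_1/‖a_1‖ = (0, -1)/1.0000 = (0.0000, -1.0000).
r_{12} = q_1·a_2 = 2.0000.
u_2 = a_2 − 2.0000·q_1 = (-3.0000, 0.0000).
‖u_2‖ = 3.0000, so q_2 = (-1.0000, 0.0000).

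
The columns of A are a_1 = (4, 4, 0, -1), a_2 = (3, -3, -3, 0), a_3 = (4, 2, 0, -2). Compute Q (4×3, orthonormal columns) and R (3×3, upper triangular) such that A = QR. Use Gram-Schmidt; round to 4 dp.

a_1 = (4, 4, 0, -1); ‖a_1‖ = 5.7446, so q_1 = (0.6963, 0.6963, 0.0000, -0.1741).
q_1·a_2 = 0.6963·3 + 0.6963·(-3) + 0.0000·(-3) + (-0.1741)·0 = 0.0000.
u_2 = a_2 − 0.0000·q_1 = (3.0000, -3.0000, -3.0000, 0.0000).
‖u_2‖ = 5.1962, so q_2 = (0.5774, -0.5774, -0.5774, 0.0000).
q_1·a_3 = 0.6963·4 + 0.6963·2 + 0.0000·0 + (-0.1741)·(-2) = 4.5260; q_2·a_3 = 0.5774·4 + (-0.5774)·2 + (-0.5774)·0 + 0.0000·(-2) = 1.1547.
u_3 = a_3 − 4.5260·q_1 − 1.1547·q_2 = (0.1818, -0.4848, 0.6667, -1.2121).
‖u_3‖ = 1.4771, so q_3 = (0.1231, -0.3282, 0.4513, -0.8206).

Q = [[0.6963, 0.5774, 0.1231], [0.6963, -0.5774, -0.3282], [0.0000, -0.5774, 0.4513], [-0.1741, 0.0000, -0.8206]], R = [[5.7446, 0.0000, 4.5260], [0.0000, 5.1962, 1.1547], [0.0000, 0.0000, 1.4771]]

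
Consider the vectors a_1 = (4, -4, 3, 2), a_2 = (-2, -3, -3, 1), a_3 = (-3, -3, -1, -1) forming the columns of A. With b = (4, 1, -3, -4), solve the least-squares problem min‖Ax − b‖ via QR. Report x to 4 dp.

a_1 = (4, -4, 3, 2); ‖a_1‖ = 6.7082, so q_1 = (0.5963, -0.5963, 0.4472, 0.2981).
q_1·a_2 = 0.5963·(-2) + (-0.5963)·(-3) + 0.4472·(-3) + 0.2981·1 = -0.4472.
u_2 = a_2 + 0.4472·q_1 = (-1.7333, -3.2667, -2.8000, 1.1333).
‖u_2‖ = 4.7749, so q_2 = (-0.3630, -0.6841, -0.5864, 0.2374).
q_1·a_3 = 0.5963·(-3) + (-0.5963)·(-3) + 0.4472·(-1) + 0.2981·(-1) = -0.7454; q_2·a_3 = (-0.3630)·(-3) + (-0.6841)·(-3) + (-0.5864)·(-1) + 0.2374·(-1) = 3.4904.
u_3 = a_3 + 0.7454·q_1 − 3.4904·q_2 = (-1.2885, -1.0565, 1.3801, -1.6062).
‖u_3‖ = 2.6947, so q_3 = (-0.4782, -0.3921, 0.5122, -0.5961).
Qᵀb = (-0.7454, -1.3264, -1.4569).
Back-substitute: x_3 = -1.4569/2.6947 = -0.5407.
x_2 = (-1.3264 − 3.4904·(-0.5407))/4.7749 = 0.1174.
x_1 = (-0.7454 + 0.4472·0.1174 + 0.7454·(-0.5407))/6.7082 = -0.1634.

x = (-0.1634, 0.1174, -0.5407)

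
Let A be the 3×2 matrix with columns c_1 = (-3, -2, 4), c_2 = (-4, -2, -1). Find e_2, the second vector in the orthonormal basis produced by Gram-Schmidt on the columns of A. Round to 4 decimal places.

e_1 = c_1/‖c_1‖ = (-3, -2, 4)/5.3852 = (-0.5571, -0.3714, 0.7428).
r_{12} = e_1·c_2 = 2.2283.
u_2 = c_2 − 2.2283·e_1 = (-2.7586, -1.1724, -2.6552).
‖u_2‖ = 4.0043, so e_2 = (-0.6889, -0.2928, -0.6631).

e_2 = (-0.6889, -0.2928, -0.6631)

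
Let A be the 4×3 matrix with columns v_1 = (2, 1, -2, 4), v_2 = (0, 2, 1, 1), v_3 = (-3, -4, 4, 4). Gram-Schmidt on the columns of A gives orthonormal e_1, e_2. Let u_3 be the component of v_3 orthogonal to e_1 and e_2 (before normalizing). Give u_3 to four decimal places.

u_3 = (-2.8209, -4.0299, 3.7612, 4.2985)

e_1 = v_1/‖v_1‖ = (2, 1, -2, 4)/5.0000 = (0.4000, 0.2000, -0.4000, 0.8000).
r_{12} = e_1·v_2 = 0.8000.
u_2 = v_2 − 0.8000·e_1 = (-0.3200, 1.8400, 1.3200, 0.3600).
‖u_2‖ = 2.3152, so e_2 = (-0.1382, 0.7948, 0.5702, 0.1555).
r_{13} = e_1·v_3 = -0.4000; r_{23} = e_2·v_3 = 0.1382.
u_3 = v_3 + 0.4000·e_1 − 0.1382·e_2 = (-2.8209, -4.0299, 3.7612, 4.2985).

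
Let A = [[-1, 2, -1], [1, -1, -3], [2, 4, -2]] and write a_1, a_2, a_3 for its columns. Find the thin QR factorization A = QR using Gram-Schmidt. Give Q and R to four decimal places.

Q = [[-0.4082, 0.6906, -0.5970], [0.4082, -0.4468, -0.7960], [0.8165, 0.5687, 0.0995]], R = [[2.4495, 2.0412, -2.4495], [0.0000, 4.1028, -0.4875], [0.0000, 0.0000, 2.7861]]

a_1 = (-1, 1, 2); ‖a_1‖ = 2.4495, so q_1 = (-0.4082, 0.4082, 0.8165).
q_1·a_2 = (-0.4082)·2 + 0.4082·(-1) + 0.8165·4 = 2.0412.
u_2 = a_2 − 2.0412·q_1 = (2.8333, -1.8333, 2.3333).
‖u_2‖ = 4.1028, so q_2 = (0.6906, -0.4468, 0.5687).
q_1·a_3 = (-0.4082)·(-1) + 0.4082·(-3) + 0.8165·(-2) = -2.4495; q_2·a_3 = 0.6906·(-1) + (-0.4468)·(-3) + 0.5687·(-2) = -0.4875.
u_3 = a_3 + 2.4495·q_1 + 0.4875·q_2 = (-1.6634, -2.2178, 0.2772).
‖u_3‖ = 2.7861, so q_3 = (-0.5970, -0.7960, 0.0995).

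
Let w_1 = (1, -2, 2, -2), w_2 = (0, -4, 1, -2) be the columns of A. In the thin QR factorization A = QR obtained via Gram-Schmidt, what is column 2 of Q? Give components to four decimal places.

e_2 = (-0.4425, -0.7586, -0.4741, 0.0632)

w_1 = (1, -2, 2, -2); ‖w_1‖ = 3.6056, so e_1 = (0.2774, -0.5547, 0.5547, -0.5547).
e_1·w_2 = 0.2774·0 + (-0.5547)·(-4) + 0.5547·1 + (-0.5547)·(-2) = 3.8829.
u_2 = w_2 − 3.8829·e_1 = (-1.0769, -1.8462, -1.1538, 0.1538).
‖u_2‖ = 2.4337, so e_2 = (-0.4425, -0.7586, -0.4741, 0.0632).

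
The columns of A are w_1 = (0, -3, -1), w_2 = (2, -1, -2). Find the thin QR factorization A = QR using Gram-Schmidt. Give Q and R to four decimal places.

w_1 = (0, -3, -1); ‖w_1‖ = 3.1623, so e_1 = (0.0000, -0.9487, -0.3162).
e_1·w_2 = 0.0000·2 + (-0.9487)·(-1) + (-0.3162)·(-2) = 1.5811.
u_2 = w_2 − 1.5811·e_1 = (2.0000, 0.5000, -1.5000).
‖u_2‖ = 2.5495, so e_2 = (0.7845, 0.1961, -0.5883).

Q = [[0.0000, 0.7845], [-0.9487, 0.1961], [-0.3162, -0.5883]], R = [[3.1623, 1.5811], [0.0000, 2.5495]]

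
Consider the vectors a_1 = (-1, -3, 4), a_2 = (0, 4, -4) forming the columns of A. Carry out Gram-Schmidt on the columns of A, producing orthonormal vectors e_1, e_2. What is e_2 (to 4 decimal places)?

a_1 = (-1, -3, 4); ‖a_1‖ = 5.0990, so e_1 = (-0.1961, -0.5883, 0.7845).
e_1·a_2 = (-0.1961)·0 + (-0.5883)·4 + 0.7845·(-4) = -5.4913.
u_2 = a_2 + 5.4913·e_1 = (-1.0769, 0.7692, 0.3077).
‖u_2‖ = 1.3587, so e_2 = (-0.7926, 0.5661, 0.2265).

e_2 = (-0.7926, 0.5661, 0.2265)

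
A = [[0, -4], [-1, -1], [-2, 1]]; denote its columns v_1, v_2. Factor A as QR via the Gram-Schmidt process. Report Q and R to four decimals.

Q = [[0.0000, -0.9481], [-0.4472, -0.2844], [-0.8944, 0.1422]], R = [[2.2361, -0.4472], [0.0000, 4.2190]]

v_1 = (0, -1, -2); ‖v_1‖ = 2.2361, so e_1 = (0.0000, -0.4472, -0.8944).
e_1·v_2 = 0.0000·(-4) + (-0.4472)·(-1) + (-0.8944)·1 = -0.4472.
u_2 = v_2 + 0.4472·e_1 = (-4.0000, -1.2000, 0.6000).
‖u_2‖ = 4.2190, so e_2 = (-0.9481, -0.2844, 0.1422).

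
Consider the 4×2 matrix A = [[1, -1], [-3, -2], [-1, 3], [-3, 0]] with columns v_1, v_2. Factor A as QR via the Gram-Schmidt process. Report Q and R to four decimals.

Q = [[0.2236, -0.2961], [-0.6708, -0.4576], [-0.2236, 0.8345], [-0.6708, 0.0808]], R = [[4.4721, 0.4472], [0.0000, 3.7148]]

v_1 = (1, -3, -1, -3); ‖v_1‖ = 4.4721, so e_1 = (0.2236, -0.6708, -0.2236, -0.6708).
e_1·v_2 = 0.2236·(-1) + (-0.6708)·(-2) + (-0.2236)·3 + (-0.6708)·0 = 0.4472.
u_2 = v_2 − 0.4472·e_1 = (-1.1000, -1.7000, 3.1000, 0.3000).
‖u_2‖ = 3.7148, so e_2 = (-0.2961, -0.4576, 0.8345, 0.0808).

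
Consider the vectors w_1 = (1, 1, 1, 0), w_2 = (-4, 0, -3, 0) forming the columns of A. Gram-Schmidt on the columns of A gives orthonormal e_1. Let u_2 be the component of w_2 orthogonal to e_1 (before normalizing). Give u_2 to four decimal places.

u_2 = (-1.6667, 2.3333, -0.6667, 0.0000)

e_1 = w_1/‖w_1‖ = (1, 1, 1, 0)/1.7321 = (0.5774, 0.5774, 0.5774, 0.0000).
r_{12} = e_1·w_2 = -4.0415.
u_2 = w_2 + 4.0415·e_1 = (-1.6667, 2.3333, -0.6667, 0.0000).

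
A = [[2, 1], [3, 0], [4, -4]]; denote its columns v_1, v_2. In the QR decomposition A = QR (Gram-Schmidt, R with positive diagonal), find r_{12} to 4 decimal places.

r_{12} = -2.5997

v_1 = (2, 3, 4); ‖v_1‖ = 5.3852, so q_1 = (0.3714, 0.5571, 0.7428).
r_{12} = q_1·v_2 = -2.5997.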